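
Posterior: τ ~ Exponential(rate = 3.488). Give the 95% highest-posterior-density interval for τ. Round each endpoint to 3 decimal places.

[0.000, 0.859]

The exponential density is strictly decreasing on [0, ∞), so the HPD interval is anchored at 0: [0, q] with P(τ ≤ q) = 0.95.
q = −ln(1 − 0.95) / 3.488 = 2.9957 / 3.488 = 0.859.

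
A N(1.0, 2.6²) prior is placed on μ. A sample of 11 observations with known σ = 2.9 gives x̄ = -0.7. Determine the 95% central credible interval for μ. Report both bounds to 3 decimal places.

[-2.152, 1.097]

Posterior precision = 1/2.6² + 11/2.9² = 0.1479 + 1.3080 = 1.4559, so posterior SD = 0.8288.
Posterior mean = (1.0/2.6² + 11·-0.7/2.9²) / 1.4559 = -0.5273.
Interval: -0.5273 ± 1.960 × 0.8288 → [-2.152, 1.097].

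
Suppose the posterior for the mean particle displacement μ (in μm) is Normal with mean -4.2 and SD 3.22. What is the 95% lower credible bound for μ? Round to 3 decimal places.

Need L with P(μ ≥ L) = 0.95: L = -4.2 − z_{0.05}·3.22.
z = 1.645; L = -4.2 − 1.645 × 3.22 = -9.496.

-9.496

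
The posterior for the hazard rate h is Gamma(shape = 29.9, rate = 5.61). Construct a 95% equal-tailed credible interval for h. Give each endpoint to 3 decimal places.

Posterior: Gamma(shape 29.9, rate 5.61).
Equal-tailed 95% interval: Gamma(29.9, 5.61) quantiles at 0.025 and 0.975.
Posterior mean ≈ 5.330, SD ≈ 0.975; a Normal approximation gives roughly [3.419, 7.240].
Exact: lower = 3.593; upper = 7.403.

[3.593, 7.403]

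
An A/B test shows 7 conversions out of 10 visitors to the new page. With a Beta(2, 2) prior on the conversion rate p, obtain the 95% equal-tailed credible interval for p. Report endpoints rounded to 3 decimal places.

[0.386, 0.861]

Posterior: Beta(2+7, 2+3) = Beta(9, 5).
Equal-tailed 95% interval: the 0.025 and 0.975 quantiles of Beta(9, 5).
Posterior mean ≈ 0.643, SD ≈ 0.124; a Normal approximation gives roughly [0.400, 0.885].
Exact: F⁻¹(0.025) = 0.386; F⁻¹(0.975) = 0.861.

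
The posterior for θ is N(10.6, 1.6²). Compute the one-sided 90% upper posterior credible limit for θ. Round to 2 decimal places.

Need U with P(θ ≤ U) = 0.90: U = 10.6 + z_{0.1}·1.6.
z = 1.282; U = 10.6 + 1.282 × 1.6 = 12.65.

12.65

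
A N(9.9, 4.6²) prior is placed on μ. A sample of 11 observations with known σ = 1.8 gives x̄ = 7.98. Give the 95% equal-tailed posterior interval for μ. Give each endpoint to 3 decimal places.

Posterior precision = 1/4.6² + 11/1.8² = 0.0473 + 3.3951 = 3.4423, so posterior SD = 0.5390.
Posterior mean = (9.9/4.6² + 11·7.98/1.8²) / 3.4423 = 8.0064.
Interval: 8.0064 ± 1.960 × 0.5390 → [6.950, 9.063].

[6.950, 9.063]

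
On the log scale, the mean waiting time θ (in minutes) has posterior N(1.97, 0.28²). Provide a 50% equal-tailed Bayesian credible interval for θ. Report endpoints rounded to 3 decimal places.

[5.937, 8.661]

On the log scale the 50% interval is 1.97 ± 0.674 × 0.28 = [1.7811, 2.1589].
Exponentiate: [e^1.7811, e^2.1589] = [5.937, 8.661].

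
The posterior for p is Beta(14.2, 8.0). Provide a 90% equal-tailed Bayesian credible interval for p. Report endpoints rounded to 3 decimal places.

Posterior: Beta(14.2, 8.0).
Equal-tailed 90% interval: the 0.05 and 0.95 quantiles of Beta(14.2, 8.0).
Posterior mean ≈ 0.640, SD ≈ 0.100; a Normal approximation gives roughly [0.476, 0.804].
Exact: F⁻¹(0.05) = 0.468; F⁻¹(0.95) = 0.796.

[0.468, 0.796]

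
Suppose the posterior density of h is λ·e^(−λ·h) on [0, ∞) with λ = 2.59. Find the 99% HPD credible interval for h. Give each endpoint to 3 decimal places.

The exponential density is strictly decreasing on [0, ∞), so the HPD interval is anchored at 0: [0, q] with P(h ≤ q) = 0.99.
q = −ln(1 − 0.99) / 2.59 = 4.6052 / 2.59 = 1.778.

[0.000, 1.778]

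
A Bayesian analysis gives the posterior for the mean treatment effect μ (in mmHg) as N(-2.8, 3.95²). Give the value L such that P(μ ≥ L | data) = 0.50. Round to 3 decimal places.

Need L with P(μ ≥ L) = 0.50: L = -2.8 − z_{0.5}·3.95.
z = 0.000; L = -2.8 − 0.000 × 3.95 = -2.800.

-2.800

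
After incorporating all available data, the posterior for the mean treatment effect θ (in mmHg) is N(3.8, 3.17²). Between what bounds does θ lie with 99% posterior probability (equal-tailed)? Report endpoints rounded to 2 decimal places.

[-4.37, 11.97]

The posterior is symmetric, so the 99% equal-tailed interval is θ = 3.8 ± z·3.17 with z = 2.576.
Half-width: 2.576 × 3.17 = 8.17.
3.8 − 8.17 = -4.37; 3.8 + 8.17 = 11.97.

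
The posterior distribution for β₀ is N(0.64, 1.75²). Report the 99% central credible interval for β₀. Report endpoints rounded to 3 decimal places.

The posterior is symmetric, so the 99% equal-tailed interval is β₀ = 0.64 ± z·1.75 with z = 2.576.
Half-width: 2.576 × 1.75 = 4.508.
0.64 − 4.508 = -3.868; 0.64 + 4.508 = 5.148.

[-3.868, 5.148]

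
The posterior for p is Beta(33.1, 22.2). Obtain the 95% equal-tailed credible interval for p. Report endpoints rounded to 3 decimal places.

[0.468, 0.723]

Posterior: Beta(33.1, 22.2).
Equal-tailed 95% interval: the 0.025 and 0.975 quantiles of Beta(33.1, 22.2).
Posterior mean ≈ 0.599, SD ≈ 0.065; a Normal approximation gives roughly [0.471, 0.727].
Exact: F⁻¹(0.025) = 0.468; F⁻¹(0.975) = 0.723.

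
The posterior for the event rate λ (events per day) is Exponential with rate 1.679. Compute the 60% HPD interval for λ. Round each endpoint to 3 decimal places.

The exponential density is strictly decreasing on [0, ∞), so the HPD interval is anchored at 0: [0, q] with P(λ ≤ q) = 0.60.
q = −ln(1 − 0.60) / 1.679 = 0.9163 / 1.679 = 0.546.

[0.000, 0.546]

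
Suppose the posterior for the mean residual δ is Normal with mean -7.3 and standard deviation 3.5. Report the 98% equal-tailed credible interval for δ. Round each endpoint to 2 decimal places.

[-15.44, 0.84]

The posterior is symmetric, so the 98% equal-tailed interval is δ = -7.3 ± z·3.5 with z = 2.326.
Half-width: 2.326 × 3.5 = 8.14.
-7.3 − 8.14 = -15.44; -7.3 + 8.14 = 0.84.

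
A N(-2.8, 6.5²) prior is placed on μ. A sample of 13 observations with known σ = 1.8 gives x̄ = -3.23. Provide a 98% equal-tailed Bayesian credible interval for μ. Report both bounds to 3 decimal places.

Posterior precision = 1/6.5² + 13/1.8² = 0.0237 + 4.0123 = 4.0360, so posterior SD = 0.4978.
Posterior mean = (-2.8/6.5² + 13·-3.23/1.8²) / 4.0360 = -3.2275.
Interval: -3.2275 ± 2.326 × 0.4978 → [-4.385, -2.070].

[-4.385, -2.070]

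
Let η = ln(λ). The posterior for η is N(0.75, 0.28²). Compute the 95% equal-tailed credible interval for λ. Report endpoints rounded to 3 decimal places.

[1.223, 3.665]

On the log scale the 95% interval is 0.75 ± 1.960 × 0.28 = [0.2012, 1.2988].
Exponentiate: [e^0.2012, e^1.2988] = [1.223, 3.665].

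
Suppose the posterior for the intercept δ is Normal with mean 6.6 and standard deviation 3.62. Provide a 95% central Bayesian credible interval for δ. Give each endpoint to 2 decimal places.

[-0.50, 13.70]

The posterior is symmetric, so the 95% equal-tailed interval is δ = 6.6 ± z·3.62 with z = 1.960.
Half-width: 1.960 × 3.62 = 7.10.
6.6 − 7.10 = -0.50; 6.6 + 7.10 = 13.70.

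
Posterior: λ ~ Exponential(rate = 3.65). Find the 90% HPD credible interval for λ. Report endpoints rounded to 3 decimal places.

The exponential density is strictly decreasing on [0, ∞), so the HPD interval is anchored at 0: [0, q] with P(λ ≤ q) = 0.90.
q = −ln(1 − 0.90) / 3.65 = 2.3026 / 3.65 = 0.631.

[0.000, 0.631]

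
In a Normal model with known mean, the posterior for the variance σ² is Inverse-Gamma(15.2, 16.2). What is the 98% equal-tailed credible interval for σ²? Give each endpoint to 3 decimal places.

[0.630, 2.127]

Inverse-Gamma(15.2, 16.2) quantiles: F⁻¹(0.01) and F⁻¹(0.99).
Equivalently, 1/σ² ~ Gamma(15.2, rate = 16.2); invert its 0.99 and 0.01 quantiles.
Posterior mean ≈ 1.141, SD ≈ 0.314; a Normal approximation gives roughly [0.410, 1.871].
Exact: lower = 0.630; upper = 2.127.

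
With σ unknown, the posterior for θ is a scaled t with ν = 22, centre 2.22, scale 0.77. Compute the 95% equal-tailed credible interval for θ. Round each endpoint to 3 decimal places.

[0.623, 3.817]

The t_22 distribution is symmetric; the 95% interval is 2.22 ± t·0.77 with t_{0.975,22} = 2.074.
Half-width: 2.074 × 0.77 = 1.597.
2.22 − 1.597 = 0.623; 2.22 + 1.597 = 3.817.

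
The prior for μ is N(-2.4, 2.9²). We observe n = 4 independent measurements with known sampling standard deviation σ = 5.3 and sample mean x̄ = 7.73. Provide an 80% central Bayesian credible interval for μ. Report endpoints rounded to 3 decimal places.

Posterior precision = 1/2.9² + 4/5.3² = 0.1189 + 0.1424 = 0.2613, so posterior SD = 1.9563.
Posterior mean = (-2.4/2.9² + 4·7.73/5.3²) / 0.2613 = 3.1204.
Interval: 3.1204 ± 1.282 × 1.9563 → [0.613, 5.627].

[0.613, 5.627]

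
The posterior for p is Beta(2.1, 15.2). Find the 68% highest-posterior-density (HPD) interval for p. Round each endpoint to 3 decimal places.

The posterior is unimodal and skewed, so the HPD interval has equal density at both endpoints and is the shortest 68% interval.
Solving f(0.024) = f(0.157) with F(0.157) − F(0.024) = 0.68 gives [0.024, 0.157].
For comparison, the equal-tailed interval is [0.048, 0.196]; the HPD is narrower and shifted toward the mode.

[0.024, 0.157]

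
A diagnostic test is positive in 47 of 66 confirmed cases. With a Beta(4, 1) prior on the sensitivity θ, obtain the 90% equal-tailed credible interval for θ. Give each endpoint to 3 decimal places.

Posterior: Beta(4+47, 1+19) = Beta(51, 20).
Equal-tailed 90% interval: the 0.05 and 0.95 quantiles of Beta(51, 20).
Posterior mean ≈ 0.718, SD ≈ 0.053; a Normal approximation gives roughly [0.631, 0.806].
Exact: F⁻¹(0.05) = 0.628; F⁻¹(0.95) = 0.802.

[0.628, 0.802]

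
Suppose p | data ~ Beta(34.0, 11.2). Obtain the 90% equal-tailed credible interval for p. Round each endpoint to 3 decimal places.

Posterior: Beta(34.0, 11.2).
Equal-tailed 90% interval: the 0.05 and 0.95 quantiles of Beta(34.0, 11.2).
Posterior mean ≈ 0.752, SD ≈ 0.064; a Normal approximation gives roughly [0.648, 0.857].
Exact: F⁻¹(0.05) = 0.642; F⁻¹(0.95) = 0.850.

[0.642, 0.850]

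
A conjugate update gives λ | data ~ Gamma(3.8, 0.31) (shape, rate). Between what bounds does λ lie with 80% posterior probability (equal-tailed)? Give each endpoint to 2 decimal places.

[5.20, 20.69]

Posterior: Gamma(shape 3.8, rate 0.31).
Equal-tailed 80% interval: Gamma(3.8, 0.31) quantiles at 0.1 and 0.9.
Posterior mean ≈ 12.26, SD ≈ 6.29; a Normal approximation gives roughly [4.20, 20.32].
Exact: lower = 5.20; upper = 20.69.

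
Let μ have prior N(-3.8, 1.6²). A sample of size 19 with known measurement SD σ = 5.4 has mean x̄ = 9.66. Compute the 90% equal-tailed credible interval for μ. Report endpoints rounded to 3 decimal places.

[3.004, 6.226]

Posterior precision = 1/1.6² + 19/5.4² = 0.3906 + 0.6516 = 1.0422, so posterior SD = 0.9795.
Posterior mean = (-3.8/1.6² + 19·9.66/5.4²) / 1.0422 = 4.6151.
Interval: 4.6151 ± 1.645 × 0.9795 → [3.004, 6.226].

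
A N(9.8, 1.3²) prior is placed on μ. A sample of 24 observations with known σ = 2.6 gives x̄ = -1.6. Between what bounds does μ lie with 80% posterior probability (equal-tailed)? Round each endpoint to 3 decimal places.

[-0.601, 0.658]

Posterior precision = 1/1.3² + 24/2.6² = 0.5917 + 3.5503 = 4.1420, so posterior SD = 0.4914.
Posterior mean = (9.8/1.3² + 24·-1.6/2.6²) / 4.1420 = 0.0286.
Interval: 0.0286 ± 1.282 × 0.4914 → [-0.601, 0.658].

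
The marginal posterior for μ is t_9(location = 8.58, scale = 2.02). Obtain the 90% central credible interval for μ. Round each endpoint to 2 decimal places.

The t_9 distribution is symmetric; the 90% interval is 8.58 ± t·2.02 with t_{0.95,9} = 1.833.
Half-width: 1.833 × 2.02 = 3.70.
8.58 − 3.70 = 4.88; 8.58 + 3.70 = 12.28.

[4.88, 12.28]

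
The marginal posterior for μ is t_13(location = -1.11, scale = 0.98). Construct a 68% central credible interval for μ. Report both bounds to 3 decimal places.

The t_13 distribution is symmetric; the 68% interval is -1.11 ± t·0.98 with t_{0.84,13} = 1.034.
Half-width: 1.034 × 0.98 = 1.013.
-1.11 − 1.013 = -2.123; -1.11 + 1.013 = -0.097.

[-2.123, -0.097]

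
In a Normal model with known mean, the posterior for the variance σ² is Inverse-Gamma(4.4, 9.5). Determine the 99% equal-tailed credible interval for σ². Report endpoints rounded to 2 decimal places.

Inverse-Gamma(4.4, 9.5) quantiles: F⁻¹(0.005) and F⁻¹(0.995).
Equivalently, 1/σ² ~ Gamma(4.4, rate = 9.5); invert its 0.995 and 0.005 quantiles.
Posterior mean ≈ 2.79, SD ≈ 1.80; a Normal approximation gives roughly [-1.85, 7.44].
Exact: lower = 0.82; upper = 11.49.

[0.82, 11.49]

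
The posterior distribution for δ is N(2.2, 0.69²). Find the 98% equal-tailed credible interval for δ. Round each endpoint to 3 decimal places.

The posterior is symmetric, so the 98% equal-tailed interval is δ = 2.2 ± z·0.69 with z = 2.326.
Half-width: 2.326 × 0.69 = 1.605.
2.2 − 1.605 = 0.595; 2.2 + 1.605 = 3.805.

[0.595, 3.805]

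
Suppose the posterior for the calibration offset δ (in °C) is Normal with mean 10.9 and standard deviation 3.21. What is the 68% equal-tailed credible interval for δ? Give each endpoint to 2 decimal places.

[7.71, 14.09]

The posterior is symmetric, so the 68% equal-tailed interval is δ = 10.9 ± z·3.21 with z = 0.994.
Half-width: 0.994 × 3.21 = 3.19.
10.9 − 3.19 = 7.71; 10.9 + 3.19 = 14.09.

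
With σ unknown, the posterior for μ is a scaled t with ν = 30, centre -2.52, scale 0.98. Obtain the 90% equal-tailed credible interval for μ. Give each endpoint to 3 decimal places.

The t_30 distribution is symmetric; the 90% interval is -2.52 ± t·0.98 with t_{0.95,30} = 1.697.
Half-width: 1.697 × 0.98 = 1.663.
-2.52 − 1.663 = -4.183; -2.52 + 1.663 = -0.857.

[-4.183, -0.857]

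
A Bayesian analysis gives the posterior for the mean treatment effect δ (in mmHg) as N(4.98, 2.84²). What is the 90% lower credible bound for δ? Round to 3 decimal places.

Need L with P(δ ≥ L) = 0.90: L = 4.98 − z_{0.1}·2.84.
z = 1.282; L = 4.98 − 1.282 × 2.84 = 1.340.

1.340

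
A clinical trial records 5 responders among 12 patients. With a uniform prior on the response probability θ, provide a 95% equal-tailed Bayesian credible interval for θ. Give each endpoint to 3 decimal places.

[0.192, 0.684]

Posterior: Beta(1+5, 1+7) = Beta(6, 8).
Equal-tailed 95% interval: the 0.025 and 0.975 quantiles of Beta(6, 8).
Posterior mean ≈ 0.429, SD ≈ 0.128; a Normal approximation gives roughly [0.178, 0.679].
Exact: F⁻¹(0.025) = 0.192; F⁻¹(0.975) = 0.684.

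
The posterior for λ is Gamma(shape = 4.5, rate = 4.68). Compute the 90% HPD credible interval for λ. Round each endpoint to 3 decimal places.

The posterior is unimodal and skewed, so the HPD interval has equal density at both endpoints and is the shortest 90% interval.
Solving f(0.260) = f(1.636) with F(1.636) − F(0.260) = 0.90 gives [0.260, 1.636].
For comparison, the equal-tailed interval is [0.355, 1.808]; the HPD is narrower and shifted toward the mode.

[0.260, 1.636]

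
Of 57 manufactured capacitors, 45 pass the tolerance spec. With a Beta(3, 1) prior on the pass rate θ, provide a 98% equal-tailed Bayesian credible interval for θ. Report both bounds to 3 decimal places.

Posterior: Beta(3+45, 1+12) = Beta(48, 13).
Equal-tailed 98% interval: the 0.01 and 0.99 quantiles of Beta(48, 13).
Posterior mean ≈ 0.787, SD ≈ 0.052; a Normal approximation gives roughly [0.666, 0.908].
Exact: F⁻¹(0.01) = 0.654; F⁻¹(0.99) = 0.893.

[0.654, 0.893]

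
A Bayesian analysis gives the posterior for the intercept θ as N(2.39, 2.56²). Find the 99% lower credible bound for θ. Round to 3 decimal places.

-3.565

Need L with P(θ ≥ L) = 0.99: L = 2.39 − z_{0.01}·2.56.
z = 2.326; L = 2.39 − 2.326 × 2.56 = -3.565.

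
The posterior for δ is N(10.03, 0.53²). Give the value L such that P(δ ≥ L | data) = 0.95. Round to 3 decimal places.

9.158

Need L with P(δ ≥ L) = 0.95: L = 10.03 − z_{0.05}·0.53.
z = 1.645; L = 10.03 − 1.645 × 0.53 = 9.158.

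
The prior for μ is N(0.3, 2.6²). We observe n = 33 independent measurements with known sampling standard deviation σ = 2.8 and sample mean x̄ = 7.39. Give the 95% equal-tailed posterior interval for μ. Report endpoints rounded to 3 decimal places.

[6.210, 8.088]

Posterior precision = 1/2.6² + 33/2.8² = 0.1479 + 4.2092 = 4.3571, so posterior SD = 0.4791.
Posterior mean = (0.3/2.6² + 33·7.39/2.8²) / 4.3571 = 7.1493.
Interval: 7.1493 ± 1.960 × 0.4791 → [6.210, 8.088].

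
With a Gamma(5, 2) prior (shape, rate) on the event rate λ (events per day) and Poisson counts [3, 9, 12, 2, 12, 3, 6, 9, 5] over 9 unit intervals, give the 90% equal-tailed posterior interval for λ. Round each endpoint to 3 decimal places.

[4.839, 7.264]

Posterior: Gamma(5+61, 2+9) = Gamma(66, 11) (shape, rate).
Equal-tailed 90% interval: Gamma(66, 11) quantiles at 0.05 and 0.95.
Posterior mean ≈ 6.000, SD ≈ 0.739; a Normal approximation gives roughly [4.785, 7.215].
Exact: lower = 4.839; upper = 7.264.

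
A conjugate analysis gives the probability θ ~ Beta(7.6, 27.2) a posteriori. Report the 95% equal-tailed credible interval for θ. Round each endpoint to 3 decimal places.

[0.100, 0.368]

Posterior: Beta(7.6, 27.2).
Equal-tailed 95% interval: the 0.025 and 0.975 quantiles of Beta(7.6, 27.2).
Posterior mean ≈ 0.218, SD ≈ 0.069; a Normal approximation gives roughly [0.083, 0.354].
Exact: F⁻¹(0.025) = 0.100; F⁻¹(0.975) = 0.368.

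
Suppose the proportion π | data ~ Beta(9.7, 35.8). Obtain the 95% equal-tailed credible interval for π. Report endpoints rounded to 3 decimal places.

[0.108, 0.342]

Posterior: Beta(9.7, 35.8).
Equal-tailed 95% interval: the 0.025 and 0.975 quantiles of Beta(9.7, 35.8).
Posterior mean ≈ 0.213, SD ≈ 0.060; a Normal approximation gives roughly [0.095, 0.331].
Exact: F⁻¹(0.025) = 0.108; F⁻¹(0.975) = 0.342.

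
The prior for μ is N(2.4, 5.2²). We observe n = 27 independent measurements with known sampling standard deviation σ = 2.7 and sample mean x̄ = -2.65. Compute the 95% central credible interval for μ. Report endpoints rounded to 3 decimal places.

Posterior precision = 1/5.2² + 27/2.7² = 0.0370 + 3.7037 = 3.7407, so posterior SD = 0.5170.
Posterior mean = (2.4/5.2² + 27·-2.65/2.7²) / 3.7407 = -2.6001.
Interval: -2.6001 ± 1.960 × 0.5170 → [-3.613, -1.587].

[-3.613, -1.587]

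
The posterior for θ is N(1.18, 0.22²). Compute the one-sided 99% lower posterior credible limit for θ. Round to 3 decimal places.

Need L with P(θ ≥ L) = 0.99: L = 1.18 − z_{0.01}·0.22.
z = 2.326; L = 1.18 − 2.326 × 0.22 = 0.668.

0.668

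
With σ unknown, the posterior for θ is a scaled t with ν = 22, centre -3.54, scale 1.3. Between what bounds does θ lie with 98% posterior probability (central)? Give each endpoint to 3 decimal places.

[-6.801, -0.279]

The t_22 distribution is symmetric; the 98% interval is -3.54 ± t·1.3 with t_{0.99,22} = 2.508.
Half-width: 2.508 × 1.3 = 3.261.
-3.54 − 3.261 = -6.801; -3.54 + 3.261 = -0.279.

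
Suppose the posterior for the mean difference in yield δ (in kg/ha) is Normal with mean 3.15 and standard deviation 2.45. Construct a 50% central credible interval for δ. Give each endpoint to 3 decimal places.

The posterior is symmetric, so the 50% equal-tailed interval is δ = 3.15 ± z·2.45 with z = 0.674.
Half-width: 0.674 × 2.45 = 1.652.
3.15 − 1.652 = 1.498; 3.15 + 1.652 = 4.802.

[1.498, 4.802]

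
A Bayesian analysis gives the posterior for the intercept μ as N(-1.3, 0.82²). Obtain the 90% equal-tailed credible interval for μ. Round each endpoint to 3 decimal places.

[-2.649, 0.049]

The posterior is symmetric, so the 90% equal-tailed interval is μ = -1.3 ± z·0.82 with z = 1.645.
Half-width: 1.645 × 0.82 = 1.349.
-1.3 − 1.349 = -2.649; -1.3 + 1.349 = 0.049.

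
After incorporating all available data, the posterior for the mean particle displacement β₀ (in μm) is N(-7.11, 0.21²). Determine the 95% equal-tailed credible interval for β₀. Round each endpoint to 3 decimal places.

[-7.522, -6.698]

The posterior is symmetric, so the 95% equal-tailed interval is β₀ = -7.11 ± z·0.21 with z = 1.960.
Half-width: 1.960 × 0.21 = 0.412.
-7.11 − 0.412 = -7.522; -7.11 + 0.412 = -6.698.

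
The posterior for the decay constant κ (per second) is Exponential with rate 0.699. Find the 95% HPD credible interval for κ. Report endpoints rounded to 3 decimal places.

The exponential density is strictly decreasing on [0, ∞), so the HPD interval is anchored at 0: [0, q] with P(κ ≤ q) = 0.95.
q = −ln(1 − 0.95) / 0.699 = 2.9957 / 0.699 = 4.286.

[0.000, 4.286]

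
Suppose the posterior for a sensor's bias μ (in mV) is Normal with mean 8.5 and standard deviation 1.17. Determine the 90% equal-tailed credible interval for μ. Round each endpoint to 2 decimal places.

The posterior is symmetric, so the 90% equal-tailed interval is μ = 8.5 ± z·1.17 with z = 1.645.
Half-width: 1.645 × 1.17 = 1.92.
8.5 − 1.92 = 6.58; 8.5 + 1.92 = 10.42.

[6.58, 10.42]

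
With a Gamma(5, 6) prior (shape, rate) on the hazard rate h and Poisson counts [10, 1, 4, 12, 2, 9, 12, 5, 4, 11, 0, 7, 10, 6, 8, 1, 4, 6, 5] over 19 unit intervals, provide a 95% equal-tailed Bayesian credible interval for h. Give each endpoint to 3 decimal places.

Posterior: Gamma(5+117, 6+19) = Gamma(122, 25) (shape, rate).
Equal-tailed 95% interval: Gamma(122, 25) quantiles at 0.025 and 0.975.
Posterior mean ≈ 4.880, SD ≈ 0.442; a Normal approximation gives roughly [4.014, 5.746].
Exact: lower = 4.053; upper = 5.783.

[4.053, 5.783]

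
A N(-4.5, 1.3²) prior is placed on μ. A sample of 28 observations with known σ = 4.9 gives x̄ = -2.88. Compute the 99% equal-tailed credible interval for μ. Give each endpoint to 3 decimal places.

Posterior precision = 1/1.3² + 28/4.9² = 0.5917 + 1.1662 = 1.7579, so posterior SD = 0.7542.
Posterior mean = (-4.5/1.3² + 28·-2.88/4.9²) / 1.7579 = -3.4253.
Interval: -3.4253 ± 2.576 × 0.7542 → [-5.368, -1.483].

[-5.368, -1.483]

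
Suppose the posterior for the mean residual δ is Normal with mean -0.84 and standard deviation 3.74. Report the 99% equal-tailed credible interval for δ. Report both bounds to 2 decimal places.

The posterior is symmetric, so the 99% equal-tailed interval is δ = -0.84 ± z·3.74 with z = 2.576.
Half-width: 2.576 × 3.74 = 9.63.
-0.84 − 9.63 = -10.47; -0.84 + 9.63 = 8.79.

[-10.47, 8.79]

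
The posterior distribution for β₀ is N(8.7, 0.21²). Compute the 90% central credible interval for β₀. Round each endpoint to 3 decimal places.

The posterior is symmetric, so the 90% equal-tailed interval is β₀ = 8.7 ± z·0.21 with z = 1.645.
Half-width: 1.645 × 0.21 = 0.345.
8.7 − 0.345 = 8.355; 8.7 + 0.345 = 9.045.

[8.355, 9.045]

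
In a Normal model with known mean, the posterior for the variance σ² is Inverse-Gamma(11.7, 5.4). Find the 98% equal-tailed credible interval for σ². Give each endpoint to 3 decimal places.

[0.256, 1.033]

Inverse-Gamma(11.7, 5.4) quantiles: F⁻¹(0.01) and F⁻¹(0.99).
Equivalently, 1/σ² ~ Gamma(11.7, rate = 5.4); invert its 0.99 and 0.01 quantiles.
Posterior mean ≈ 0.505, SD ≈ 0.162; a Normal approximation gives roughly [0.128, 0.882].
Exact: lower = 0.256; upper = 1.033.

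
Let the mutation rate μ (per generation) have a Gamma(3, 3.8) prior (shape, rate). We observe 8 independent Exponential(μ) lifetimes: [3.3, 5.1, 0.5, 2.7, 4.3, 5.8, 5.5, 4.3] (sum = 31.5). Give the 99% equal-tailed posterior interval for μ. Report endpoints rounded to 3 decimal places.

[0.122, 0.606]

Posterior: Gamma(3+8, 3.8+31.5) = Gamma(11, 35.3) (shape, rate).
Equal-tailed 99% interval: Gamma(11, 35.3) quantiles at 0.005 and 0.995.
Posterior mean ≈ 0.312, SD ≈ 0.094; a Normal approximation gives roughly [0.070, 0.554].
Exact: lower = 0.122; upper = 0.606.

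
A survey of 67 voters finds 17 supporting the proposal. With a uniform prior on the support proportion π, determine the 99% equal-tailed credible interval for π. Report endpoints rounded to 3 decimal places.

[0.140, 0.407]

Posterior: Beta(1+17, 1+50) = Beta(18, 51).
Equal-tailed 99% interval: the 0.005 and 0.995 quantiles of Beta(18, 51).
Posterior mean ≈ 0.261, SD ≈ 0.052; a Normal approximation gives roughly [0.126, 0.396].
Exact: F⁻¹(0.005) = 0.140; F⁻¹(0.995) = 0.407.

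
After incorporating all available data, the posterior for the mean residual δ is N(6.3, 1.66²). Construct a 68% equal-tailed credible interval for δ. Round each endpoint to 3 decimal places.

The posterior is symmetric, so the 68% equal-tailed interval is δ = 6.3 ± z·1.66 with z = 0.994.
Half-width: 0.994 × 1.66 = 1.651.
6.3 − 1.651 = 4.649; 6.3 + 1.651 = 7.951.

[4.649, 7.951]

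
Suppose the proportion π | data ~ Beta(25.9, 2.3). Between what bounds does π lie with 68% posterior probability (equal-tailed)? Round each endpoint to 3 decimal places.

[0.870, 0.967]

Posterior: Beta(25.9, 2.3).
Equal-tailed 68% interval: the 0.16 and 0.84 quantiles of Beta(25.9, 2.3).
Posterior mean ≈ 0.918, SD ≈ 0.051; a Normal approximation gives roughly [0.868, 0.969].
Exact: F⁻¹(0.16) = 0.870; F⁻¹(0.84) = 0.967.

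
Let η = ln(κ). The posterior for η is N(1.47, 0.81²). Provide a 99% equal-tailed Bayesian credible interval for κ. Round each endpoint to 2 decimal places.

On the log scale the 99% interval is 1.47 ± 2.576 × 0.81 = [-0.6164, 3.5564].
Exponentiate: [e^-0.6164, e^3.5564] = [0.54, 35.04].

[0.54, 35.04]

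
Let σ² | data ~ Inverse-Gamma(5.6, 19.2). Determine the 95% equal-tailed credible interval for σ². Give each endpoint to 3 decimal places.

Inverse-Gamma(5.6, 19.2) quantiles: F⁻¹(0.025) and F⁻¹(0.975).
Equivalently, 1/σ² ~ Gamma(5.6, rate = 19.2); invert its 0.975 and 0.025 quantiles.
Posterior mean ≈ 4.174, SD ≈ 2.200; a Normal approximation gives roughly [-0.138, 8.486].
Exact: lower = 1.729; upper = 9.766.

[1.729, 9.766]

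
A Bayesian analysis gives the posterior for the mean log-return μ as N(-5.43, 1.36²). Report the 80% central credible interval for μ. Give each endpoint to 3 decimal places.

The posterior is symmetric, so the 80% equal-tailed interval is μ = -5.43 ± z·1.36 with z = 1.282.
Half-width: 1.282 × 1.36 = 1.743.
-5.43 − 1.743 = -7.173; -5.43 + 1.743 = -3.687.

[-7.173, -3.687]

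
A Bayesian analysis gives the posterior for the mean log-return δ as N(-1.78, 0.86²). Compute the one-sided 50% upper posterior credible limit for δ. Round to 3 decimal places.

-1.780

Need U with P(δ ≤ U) = 0.50: U = -1.78 + z_{0.5}·0.86.
z = 0.000; U = -1.78 + 0.000 × 0.86 = -1.780.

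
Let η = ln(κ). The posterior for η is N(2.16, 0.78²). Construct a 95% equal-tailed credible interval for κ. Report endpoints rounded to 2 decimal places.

[1.88, 40.00]

On the log scale the 95% interval is 2.16 ± 1.960 × 0.78 = [0.6312, 3.6888].
Exponentiate: [e^0.6312, e^3.6888] = [1.88, 40.00].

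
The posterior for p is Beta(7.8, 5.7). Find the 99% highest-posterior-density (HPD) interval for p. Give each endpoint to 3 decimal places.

[0.253, 0.876]

The posterior is unimodal and skewed, so the HPD interval has equal density at both endpoints and is the shortest 99% interval.
Solving f(0.253) = f(0.876) with F(0.876) − F(0.253) = 0.99 gives [0.253, 0.876].
For comparison, the equal-tailed interval is [0.246, 0.870]; the HPD is narrower and shifted toward the mode.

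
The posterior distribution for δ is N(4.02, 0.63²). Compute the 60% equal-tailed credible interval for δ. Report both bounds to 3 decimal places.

[3.490, 4.550]

The posterior is symmetric, so the 60% equal-tailed interval is δ = 4.02 ± z·0.63 with z = 0.842.
Half-width: 0.842 × 0.63 = 0.530.
4.02 − 0.530 = 3.490; 4.02 + 0.530 = 4.550.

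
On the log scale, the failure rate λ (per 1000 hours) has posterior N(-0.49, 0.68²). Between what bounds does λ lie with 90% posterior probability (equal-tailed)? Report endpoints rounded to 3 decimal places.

On the log scale the 90% interval is -0.49 ± 1.645 × 0.68 = [-1.6085, 0.6285].
Exponentiate: [e^-1.6085, e^0.6285] = [0.200, 1.875].

[0.200, 1.875]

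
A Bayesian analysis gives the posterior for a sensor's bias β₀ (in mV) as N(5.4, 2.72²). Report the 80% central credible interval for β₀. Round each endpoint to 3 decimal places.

[1.914, 8.886]

The posterior is symmetric, so the 80% equal-tailed interval is β₀ = 5.4 ± z·2.72 with z = 1.282.
Half-width: 1.282 × 2.72 = 3.486.
5.4 − 3.486 = 1.914; 5.4 + 3.486 = 8.886.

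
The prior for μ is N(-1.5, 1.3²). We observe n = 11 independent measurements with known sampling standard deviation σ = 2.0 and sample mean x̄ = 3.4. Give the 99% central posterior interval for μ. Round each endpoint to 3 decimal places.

[1.123, 3.941]

Posterior precision = 1/1.3² + 11/2.0² = 0.5917 + 2.7500 = 3.3417, so posterior SD = 0.5470.
Posterior mean = (-1.5/1.3² + 11·3.4/2.0²) / 3.3417 = 2.5324.
Interval: 2.5324 ± 2.576 × 0.5470 → [1.123, 3.941].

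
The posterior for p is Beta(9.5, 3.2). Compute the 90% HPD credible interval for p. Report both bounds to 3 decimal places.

[0.567, 0.938]

The posterior is unimodal and skewed, so the HPD interval has equal density at both endpoints and is the shortest 90% interval.
Solving f(0.567) = f(0.938) with F(0.938) − F(0.567) = 0.90 gives [0.567, 0.938].
For comparison, the equal-tailed interval is [0.534, 0.916]; the HPD is narrower and shifted toward the mode.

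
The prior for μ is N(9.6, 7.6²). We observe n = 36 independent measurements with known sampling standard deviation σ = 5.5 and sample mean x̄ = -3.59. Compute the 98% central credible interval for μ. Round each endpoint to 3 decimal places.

Posterior precision = 1/7.6² + 36/5.5² = 0.0173 + 1.1901 = 1.2074, so posterior SD = 0.9101.
Posterior mean = (9.6/7.6² + 36·-3.59/5.5²) / 1.2074 = -3.4009.
Interval: -3.4009 ± 2.326 × 0.9101 → [-5.518, -1.284].

[-5.518, -1.284]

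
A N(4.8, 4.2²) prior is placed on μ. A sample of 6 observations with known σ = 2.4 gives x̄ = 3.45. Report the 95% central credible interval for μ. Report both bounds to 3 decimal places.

Posterior precision = 1/4.2² + 6/2.4² = 0.0567 + 1.0417 = 1.0984, so posterior SD = 0.9542.
Posterior mean = (4.8/4.2² + 6·3.45/2.4²) / 1.0984 = 3.5197.
Interval: 3.5197 ± 1.960 × 0.9542 → [1.650, 5.390].

[1.650, 5.390]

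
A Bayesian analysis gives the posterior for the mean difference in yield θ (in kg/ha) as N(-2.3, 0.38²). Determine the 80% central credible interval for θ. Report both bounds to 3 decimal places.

[-2.787, -1.813]

The posterior is symmetric, so the 80% equal-tailed interval is θ = -2.3 ± z·0.38 with z = 1.282.
Half-width: 1.282 × 0.38 = 0.487.
-2.3 − 0.487 = -2.787; -2.3 + 0.487 = -1.813.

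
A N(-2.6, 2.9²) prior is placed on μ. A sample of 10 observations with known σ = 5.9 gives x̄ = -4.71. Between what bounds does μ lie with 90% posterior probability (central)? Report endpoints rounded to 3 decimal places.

[-6.673, -1.511]

Posterior precision = 1/2.9² + 10/5.9² = 0.1189 + 0.2873 = 0.4062, so posterior SD = 1.5691.
Posterior mean = (-2.6/2.9² + 10·-4.71/5.9²) / 0.4062 = -4.0923.
Interval: -4.0923 ± 1.645 × 1.5691 → [-6.673, -1.511].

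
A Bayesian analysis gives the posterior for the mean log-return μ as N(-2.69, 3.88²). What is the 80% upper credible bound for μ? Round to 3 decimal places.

0.575

Need U with P(μ ≤ U) = 0.80: U = -2.69 + z_{0.2}·3.88.
z = 0.842; U = -2.69 + 0.842 × 3.88 = 0.575.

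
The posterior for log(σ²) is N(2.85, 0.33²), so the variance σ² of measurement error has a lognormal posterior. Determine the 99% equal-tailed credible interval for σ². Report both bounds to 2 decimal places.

On the log scale the 99% interval is 2.85 ± 2.576 × 0.33 = [2.0000, 3.7000].
Exponentiate: [e^2.0000, e^3.7000] = [7.39, 40.45].

[7.39, 40.45]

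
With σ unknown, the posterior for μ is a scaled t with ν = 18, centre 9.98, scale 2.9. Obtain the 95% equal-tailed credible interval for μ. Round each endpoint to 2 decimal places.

[3.89, 16.07]

The t_18 distribution is symmetric; the 95% interval is 9.98 ± t·2.9 with t_{0.975,18} = 2.101.
Half-width: 2.101 × 2.9 = 6.09.
9.98 − 6.09 = 3.89; 9.98 + 6.09 = 16.07.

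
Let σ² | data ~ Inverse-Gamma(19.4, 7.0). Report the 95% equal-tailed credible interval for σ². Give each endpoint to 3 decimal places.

Inverse-Gamma(19.4, 7.0) quantiles: F⁻¹(0.025) and F⁻¹(0.975).
Equivalently, 1/σ² ~ Gamma(19.4, rate = 7.0); invert its 0.975 and 0.025 quantiles.
Posterior mean ≈ 0.380, SD ≈ 0.091; a Normal approximation gives roughly [0.202, 0.559].
Exact: lower = 0.242; upper = 0.596.

[0.242, 0.596]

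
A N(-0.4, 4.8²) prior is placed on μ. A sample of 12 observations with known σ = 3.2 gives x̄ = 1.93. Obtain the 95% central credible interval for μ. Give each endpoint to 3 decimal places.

Posterior precision = 1/4.8² + 12/3.2² = 0.0434 + 1.1719 = 1.2153, so posterior SD = 0.9071.
Posterior mean = (-0.4/4.8² + 12·1.93/3.2²) / 1.2153 = 1.8468.
Interval: 1.8468 ± 1.960 × 0.9071 → [0.069, 3.625].

[0.069, 3.625]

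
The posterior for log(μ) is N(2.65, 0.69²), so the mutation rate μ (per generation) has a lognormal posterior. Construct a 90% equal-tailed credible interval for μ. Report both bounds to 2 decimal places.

On the log scale the 90% interval is 2.65 ± 1.645 × 0.69 = [1.5151, 3.7849].
Exponentiate: [e^1.5151, e^3.7849] = [4.55, 44.03].

[4.55, 44.03]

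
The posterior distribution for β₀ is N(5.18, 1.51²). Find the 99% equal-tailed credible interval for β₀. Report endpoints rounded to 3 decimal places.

The posterior is symmetric, so the 99% equal-tailed interval is β₀ = 5.18 ± z·1.51 with z = 2.576.
Half-width: 2.576 × 1.51 = 3.890.
5.18 − 3.890 = 1.290; 5.18 + 3.890 = 9.070.

[1.290, 9.070]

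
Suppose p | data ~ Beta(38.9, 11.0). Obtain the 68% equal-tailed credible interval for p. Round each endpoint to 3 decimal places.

Posterior: Beta(38.9, 11.0).
Equal-tailed 68% interval: the 0.16 and 0.84 quantiles of Beta(38.9, 11.0).
Posterior mean ≈ 0.780, SD ≈ 0.058; a Normal approximation gives roughly [0.722, 0.837].
Exact: F⁻¹(0.16) = 0.722; F⁻¹(0.84) = 0.838.

[0.722, 0.838]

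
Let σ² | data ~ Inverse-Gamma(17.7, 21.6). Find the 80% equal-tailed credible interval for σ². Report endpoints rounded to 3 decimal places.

Inverse-Gamma(17.7, 21.6) quantiles: F⁻¹(0.1) and F⁻¹(0.9).
Equivalently, 1/σ² ~ Gamma(17.7, rate = 21.6); invert its 0.9 and 0.1 quantiles.
Posterior mean ≈ 1.293, SD ≈ 0.326; a Normal approximation gives roughly [0.875, 1.712].
Exact: lower = 0.929; upper = 1.719.

[0.929, 1.719]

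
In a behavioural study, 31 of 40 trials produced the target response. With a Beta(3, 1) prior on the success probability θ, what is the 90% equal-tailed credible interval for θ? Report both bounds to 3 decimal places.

Posterior: Beta(3+31, 1+9) = Beta(34, 10).
Equal-tailed 90% interval: the 0.05 and 0.95 quantiles of Beta(34, 10).
Posterior mean ≈ 0.773, SD ≈ 0.062; a Normal approximation gives roughly [0.670, 0.875].
Exact: F⁻¹(0.05) = 0.663; F⁻¹(0.95) = 0.868.

[0.663, 0.868]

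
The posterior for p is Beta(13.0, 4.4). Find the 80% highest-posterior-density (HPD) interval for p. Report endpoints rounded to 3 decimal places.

[0.633, 0.889]

The posterior is unimodal and skewed, so the HPD interval has equal density at both endpoints and is the shortest 80% interval.
Solving f(0.633) = f(0.889) with F(0.889) − F(0.633) = 0.80 gives [0.633, 0.889].
For comparison, the equal-tailed interval is [0.610, 0.871]; the HPD is narrower and shifted toward the mode.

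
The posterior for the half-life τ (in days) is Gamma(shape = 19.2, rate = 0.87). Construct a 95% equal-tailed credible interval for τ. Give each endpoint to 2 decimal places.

[13.33, 32.98]

Posterior: Gamma(shape 19.2, rate 0.87).
Equal-tailed 95% interval: Gamma(19.2, 0.87) quantiles at 0.025 and 0.975.
Posterior mean ≈ 22.07, SD ≈ 5.04; a Normal approximation gives roughly [12.20, 31.94].
Exact: lower = 13.33; upper = 32.98.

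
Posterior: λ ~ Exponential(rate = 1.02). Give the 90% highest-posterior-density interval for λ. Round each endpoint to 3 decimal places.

The exponential density is strictly decreasing on [0, ∞), so the HPD interval is anchored at 0: [0, q] with P(λ ≤ q) = 0.90.
q = −ln(1 − 0.90) / 1.02 = 2.3026 / 1.02 = 2.257.

[0.000, 2.257]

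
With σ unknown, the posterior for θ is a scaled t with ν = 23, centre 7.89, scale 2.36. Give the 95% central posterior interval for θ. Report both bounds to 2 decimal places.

[3.01, 12.77]

The t_23 distribution is symmetric; the 95% interval is 7.89 ± t·2.36 with t_{0.975,23} = 2.069.
Half-width: 2.069 × 2.36 = 4.88.
7.89 − 4.88 = 3.01; 7.89 + 4.88 = 12.77.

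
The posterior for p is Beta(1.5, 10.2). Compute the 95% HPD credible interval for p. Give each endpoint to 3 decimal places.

[0.000, 0.312]

The posterior is unimodal and skewed, so the HPD interval has equal density at both endpoints and is the shortest 95% interval.
Solving f(0.000) = f(0.312) with F(0.312) − F(0.000) = 0.95 gives [0.000, 0.312].
For comparison, the equal-tailed interval is [0.010, 0.361]; the HPD is narrower and shifted toward the mode.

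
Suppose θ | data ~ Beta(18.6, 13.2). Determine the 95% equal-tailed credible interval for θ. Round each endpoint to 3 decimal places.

[0.412, 0.747]

Posterior: Beta(18.6, 13.2).
Equal-tailed 95% interval: the 0.025 and 0.975 quantiles of Beta(18.6, 13.2).
Posterior mean ≈ 0.585, SD ≈ 0.086; a Normal approximation gives roughly [0.416, 0.754].
Exact: F⁻¹(0.025) = 0.412; F⁻¹(0.975) = 0.747.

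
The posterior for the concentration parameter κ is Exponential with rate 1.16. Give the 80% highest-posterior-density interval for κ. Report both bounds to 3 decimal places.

The exponential density is strictly decreasing on [0, ∞), so the HPD interval is anchored at 0: [0, q] with P(κ ≤ q) = 0.80.
q = −ln(1 − 0.80) / 1.16 = 1.6094 / 1.16 = 1.387.

[0.000, 1.387]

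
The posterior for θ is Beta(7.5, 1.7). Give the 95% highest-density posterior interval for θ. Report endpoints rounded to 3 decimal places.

[0.579, 0.997]

The posterior is unimodal and skewed, so the HPD interval has equal density at both endpoints and is the shortest 95% interval.
Solving f(0.579) = f(0.997) with F(0.997) − F(0.579) = 0.95 gives [0.579, 0.997].
For comparison, the equal-tailed interval is [0.525, 0.980]; the HPD is narrower and shifted toward the mode.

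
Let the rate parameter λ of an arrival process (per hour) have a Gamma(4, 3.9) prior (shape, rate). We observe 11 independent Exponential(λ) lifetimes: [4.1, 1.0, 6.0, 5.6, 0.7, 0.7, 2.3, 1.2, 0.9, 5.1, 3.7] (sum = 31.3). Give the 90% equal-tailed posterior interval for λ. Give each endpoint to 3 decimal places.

[0.263, 0.622]

Posterior: Gamma(4+11, 3.9+31.3) = Gamma(15, 35.2) (shape, rate).
Equal-tailed 90% interval: Gamma(15, 35.2) quantiles at 0.05 and 0.95.
Posterior mean ≈ 0.426, SD ≈ 0.110; a Normal approximation gives roughly [0.245, 0.607].
Exact: lower = 0.263; upper = 0.622.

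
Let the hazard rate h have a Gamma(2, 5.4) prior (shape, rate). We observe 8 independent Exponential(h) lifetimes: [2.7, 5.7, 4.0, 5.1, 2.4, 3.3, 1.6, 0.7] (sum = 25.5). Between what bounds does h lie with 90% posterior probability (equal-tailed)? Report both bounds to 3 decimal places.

[0.176, 0.508]

Posterior: Gamma(2+8, 5.4+25.5) = Gamma(10, 30.9) (shape, rate).
Equal-tailed 90% interval: Gamma(10, 30.9) quantiles at 0.05 and 0.95.
Posterior mean ≈ 0.324, SD ≈ 0.102; a Normal approximation gives roughly [0.155, 0.492].
Exact: lower = 0.176; upper = 0.508.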